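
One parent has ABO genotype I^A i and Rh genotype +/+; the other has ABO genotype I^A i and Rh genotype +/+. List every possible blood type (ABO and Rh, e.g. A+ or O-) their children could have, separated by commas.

Gametes from I^A i × I^A i give offspring ABO genotypes I^A I^A, I^A i, i i, i.e. phenotypes O, A.
Rh cross +/+ × +/+ → phenotypes Rh+.
Combining independently: O+, A+.

O+, A+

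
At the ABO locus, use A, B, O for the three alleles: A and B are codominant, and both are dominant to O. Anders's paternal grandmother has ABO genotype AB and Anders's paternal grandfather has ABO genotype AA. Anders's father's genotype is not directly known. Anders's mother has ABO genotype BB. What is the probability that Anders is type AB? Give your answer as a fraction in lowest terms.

3/4

Anders's father's ABO genotype from AB × AA: 1/2 AA, 1/2 AB.
Crossing each possibility with the mother BB and summing P(type AB): 1/2·1 + 1/2·1/2 = 3/4.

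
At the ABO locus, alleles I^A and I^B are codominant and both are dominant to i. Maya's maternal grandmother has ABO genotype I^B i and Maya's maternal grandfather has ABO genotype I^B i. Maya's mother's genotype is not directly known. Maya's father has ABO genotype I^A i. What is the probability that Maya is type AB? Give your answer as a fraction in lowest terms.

1/4

Maya's mother's ABO genotype from I^B i × I^B i: 1/4 I^B I^B, 1/2 I^B i, 1/4 i i.
Crossing each possibility with the father I^A i and summing P(type AB): 1/4·1/2 + 1/2·1/4 + 1/4·0 = 1/4.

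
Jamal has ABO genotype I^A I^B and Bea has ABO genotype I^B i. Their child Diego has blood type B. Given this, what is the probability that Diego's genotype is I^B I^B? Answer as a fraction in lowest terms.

1/2

Cross I^A I^B × I^B i → 1/4 I^A I^B, 1/4 I^A i, 1/4 I^B I^B, 1/4 I^B i.
Type-B genotypes among offspring: I^B I^B (1/4), I^B i (1/4); total 1/2.
P(I^B I^B | type B) = (1/4) / (1/2) = 1/2.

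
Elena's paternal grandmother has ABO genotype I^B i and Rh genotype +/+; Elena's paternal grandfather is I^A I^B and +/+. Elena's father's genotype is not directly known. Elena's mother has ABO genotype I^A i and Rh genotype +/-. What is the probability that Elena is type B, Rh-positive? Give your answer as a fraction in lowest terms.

Elena's father's ABO genotype from I^B i × I^A I^B: 1/4 I^A I^B, 1/4 I^A i, 1/4 I^B I^B, 1/4 I^B i.
Crossing each possibility with the mother I^A i and summing P(type B): 1/4·1/4 + 1/4·0 + 1/4·1/2 + 1/4·1/4 = 1/4.
Similarly for Rh via the father's Rh distribution: P(Rh+) = 1.
Independent loci: 1/4 × 1 = 1/4.

1/4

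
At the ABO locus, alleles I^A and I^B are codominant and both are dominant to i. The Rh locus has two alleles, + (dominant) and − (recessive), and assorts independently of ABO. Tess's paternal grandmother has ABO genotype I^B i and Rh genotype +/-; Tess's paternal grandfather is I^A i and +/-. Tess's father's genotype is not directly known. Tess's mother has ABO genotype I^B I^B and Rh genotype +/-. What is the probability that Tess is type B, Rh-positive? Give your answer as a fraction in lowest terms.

Tess's father's ABO genotype from I^B i × I^A i: 1/4 I^A I^B, 1/4 I^A i, 1/4 I^B i, 1/4 i i.
Crossing each possibility with the mother I^B I^B and summing P(type B): 1/4·1/2 + 1/4·1/2 + 1/4·1 + 1/4·1 = 3/4.
Similarly for Rh via the father's Rh distribution: P(Rh+) = 3/4.
Independent loci: 3/4 × 3/4 = 9/16.

9/16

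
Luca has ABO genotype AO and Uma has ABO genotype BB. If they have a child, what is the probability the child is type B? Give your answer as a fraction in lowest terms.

ABO cross AO × BB → offspring phenotypes: 1/2 B, 1/2 AB.
So P(type B) = 1/2.

1/2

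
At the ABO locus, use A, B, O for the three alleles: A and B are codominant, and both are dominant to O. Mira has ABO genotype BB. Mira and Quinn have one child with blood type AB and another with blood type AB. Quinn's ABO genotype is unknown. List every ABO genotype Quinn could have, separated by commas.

AA, AB, AO

For each candidate genotype of Quinn, check whether crossing it with BB can produce every observed child phenotype.
  AA → possible child types {AB} ✓
  AB → possible child types {B, AB} ✓
  AO → possible child types {B, AB} ✓
  BB → possible child types {B} ✗
  BO → possible child types {B} ✗
  OO → possible child types {B} ✗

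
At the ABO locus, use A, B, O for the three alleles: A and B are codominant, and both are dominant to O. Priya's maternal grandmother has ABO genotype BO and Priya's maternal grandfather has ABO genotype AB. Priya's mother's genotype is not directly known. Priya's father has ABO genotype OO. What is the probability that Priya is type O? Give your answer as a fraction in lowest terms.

1/4

Priya's mother's ABO genotype from BO × AB: 1/4 AB, 1/4 AO, 1/4 BB, 1/4 BO.
Crossing each possibility with the father OO and summing P(type O): 1/4·0 + 1/4·1/2 + 1/4·0 + 1/4·1/2 = 1/4.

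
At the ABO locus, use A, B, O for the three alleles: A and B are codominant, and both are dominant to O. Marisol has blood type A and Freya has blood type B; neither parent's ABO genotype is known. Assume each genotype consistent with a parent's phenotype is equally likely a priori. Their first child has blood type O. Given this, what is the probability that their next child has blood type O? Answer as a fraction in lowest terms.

1/4

Possible genotypes: Marisol ∈ {AA, AO}; Freya ∈ {BB, BO}.
Weight each parental genotype pair by prior × P(type-O child):
  AO × BO: posterior weight 1; P(next child type O) = 1/4.
Weighted sum = 1/4.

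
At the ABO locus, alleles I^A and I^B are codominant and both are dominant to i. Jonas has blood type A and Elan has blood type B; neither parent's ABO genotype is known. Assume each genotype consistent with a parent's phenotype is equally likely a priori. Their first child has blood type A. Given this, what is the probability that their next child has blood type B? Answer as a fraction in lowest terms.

Possible genotypes: Jonas ∈ {I^A I^A, I^A i}; Elan ∈ {I^B I^B, I^B i}.
Weight each parental genotype pair by prior × P(type-A child):
  I^A I^A × I^B i: posterior weight 2/3; P(next child type B) = 0.
  I^A i × I^B i: posterior weight 1/3; P(next child type B) = 1/4.
Weighted sum = 1/12.

1/12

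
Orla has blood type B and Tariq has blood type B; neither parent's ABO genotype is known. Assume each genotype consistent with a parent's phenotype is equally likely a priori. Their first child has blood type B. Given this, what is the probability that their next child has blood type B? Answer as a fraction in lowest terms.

19/20

Possible genotypes: Orla ∈ {I^B I^B, I^B i}; Tariq ∈ {I^B I^B, I^B i}.
Weight each parental genotype pair by prior × P(type-B child):
  I^B I^B × I^B I^B: posterior weight 4/15; P(next child type B) = 1.
  I^B I^B × I^B i: posterior weight 4/15; P(next child type B) = 1.
  I^B i × I^B I^B: posterior weight 4/15; P(next child type B) = 1.
  I^B i × I^B i: posterior weight 1/5; P(next child type B) = 3/4.
Weighted sum = 19/20.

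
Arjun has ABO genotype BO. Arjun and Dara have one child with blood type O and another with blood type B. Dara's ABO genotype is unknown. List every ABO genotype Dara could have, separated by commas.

AO, BO, OO

For each candidate genotype of Dara, check whether crossing it with BO can produce every observed child phenotype.
  AA → possible child types {A, AB} ✗
  AB → possible child types {A, B, AB} ✗
  AO → possible child types {O, A, B, AB} ✓
  BB → possible child types {B} ✗
  BO → possible child types {O, B} ✓
  OO → possible child types {O, B} ✓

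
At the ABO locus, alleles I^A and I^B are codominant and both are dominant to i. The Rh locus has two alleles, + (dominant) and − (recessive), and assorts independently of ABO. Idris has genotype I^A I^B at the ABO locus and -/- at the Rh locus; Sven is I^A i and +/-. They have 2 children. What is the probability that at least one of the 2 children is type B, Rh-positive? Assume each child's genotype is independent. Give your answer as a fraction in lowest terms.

15/64

ABO cross I^A I^B × I^A i → 1/2 A, 1/4 B, 1/4 AB.
Rh cross -/- × +/- → 1/2 Rh+, 1/2 Rh-; so P(type B, Rh-positive) = 1/4 × 1/2 = 1/8 per child.
P(none) = (7/8)^2 = 49/64; P(at least one) = 1 − 49/64 = 15/64.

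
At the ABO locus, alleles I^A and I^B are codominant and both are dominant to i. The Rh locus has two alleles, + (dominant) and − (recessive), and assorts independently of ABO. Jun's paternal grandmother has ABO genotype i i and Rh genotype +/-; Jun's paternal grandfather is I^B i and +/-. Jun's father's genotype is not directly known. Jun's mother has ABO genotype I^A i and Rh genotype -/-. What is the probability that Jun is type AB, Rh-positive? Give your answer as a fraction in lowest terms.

Jun's father's ABO genotype from i i × I^B i: 1/2 I^B i, 1/2 i i.
Crossing each possibility with the mother I^A i and summing P(type AB): 1/2·1/4 + 1/2·0 = 1/8.
Similarly for Rh via the father's Rh distribution: P(Rh+) = 1/2.
Independent loci: 1/8 × 1/2 = 1/16.

1/16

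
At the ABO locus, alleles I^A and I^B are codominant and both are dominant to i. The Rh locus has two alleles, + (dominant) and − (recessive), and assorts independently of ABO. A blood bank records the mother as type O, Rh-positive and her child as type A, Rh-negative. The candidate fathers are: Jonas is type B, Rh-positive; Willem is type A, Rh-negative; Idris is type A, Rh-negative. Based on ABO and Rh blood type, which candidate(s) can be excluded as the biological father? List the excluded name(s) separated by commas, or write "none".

Jonas

A candidate is excluded only if no genotype consistent with his phenotype could produce a type A, Rh-negative child with a type O, Rh-positive mother.
Jonas (type B, Rh+): no genotype consistent with that phenotype can produce a type-A Rh- child with a type-O mother.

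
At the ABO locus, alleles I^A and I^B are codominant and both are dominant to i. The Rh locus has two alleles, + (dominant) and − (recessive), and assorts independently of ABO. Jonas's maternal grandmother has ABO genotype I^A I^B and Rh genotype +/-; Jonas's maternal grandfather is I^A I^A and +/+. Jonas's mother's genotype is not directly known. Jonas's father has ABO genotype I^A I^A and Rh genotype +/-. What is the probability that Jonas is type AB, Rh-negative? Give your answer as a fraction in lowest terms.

1/32

Jonas's mother's ABO genotype from I^A I^B × I^A I^A: 1/2 I^A I^A, 1/2 I^A I^B.
Crossing each possibility with the father I^A I^A and summing P(type AB): 1/2·0 + 1/2·1/2 = 1/4.
Similarly for Rh via the mother's Rh distribution: P(Rh-) = 1/8.
Independent loci: 1/4 × 1/8 = 1/32.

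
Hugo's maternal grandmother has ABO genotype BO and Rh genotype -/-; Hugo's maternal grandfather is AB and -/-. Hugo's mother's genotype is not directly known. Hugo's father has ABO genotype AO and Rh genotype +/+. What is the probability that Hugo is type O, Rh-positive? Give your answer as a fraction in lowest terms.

1/8

Hugo's mother's ABO genotype from BO × AB: 1/4 AB, 1/4 AO, 1/4 BB, 1/4 BO.
Crossing each possibility with the father AO and summing P(type O): 1/4·0 + 1/4·1/4 + 1/4·0 + 1/4·1/4 = 1/8.
Similarly for Rh via the mother's Rh distribution: P(Rh+) = 1.
Independent loci: 1/8 × 1 = 1/8.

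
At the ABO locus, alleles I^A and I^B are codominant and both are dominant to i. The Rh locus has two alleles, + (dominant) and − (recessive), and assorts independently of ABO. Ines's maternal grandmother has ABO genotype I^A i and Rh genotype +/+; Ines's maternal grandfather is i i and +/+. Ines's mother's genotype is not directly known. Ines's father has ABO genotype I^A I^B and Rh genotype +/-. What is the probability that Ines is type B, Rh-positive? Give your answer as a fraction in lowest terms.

3/8

Ines's mother's ABO genotype from I^A i × i i: 1/2 I^A i, 1/2 i i.
Crossing each possibility with the father I^A I^B and summing P(type B): 1/2·1/4 + 1/2·1/2 = 3/8.
Similarly for Rh via the mother's Rh distribution: P(Rh+) = 1.
Independent loci: 3/8 × 1 = 3/8.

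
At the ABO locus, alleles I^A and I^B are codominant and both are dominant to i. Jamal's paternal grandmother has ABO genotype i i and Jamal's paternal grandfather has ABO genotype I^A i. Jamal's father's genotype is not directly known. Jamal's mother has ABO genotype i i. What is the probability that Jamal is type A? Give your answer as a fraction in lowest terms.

Jamal's father's ABO genotype from i i × I^A i: 1/2 I^A i, 1/2 i i.
Crossing each possibility with the mother i i and summing P(type A): 1/2·1/2 + 1/2·0 = 1/4.

1/4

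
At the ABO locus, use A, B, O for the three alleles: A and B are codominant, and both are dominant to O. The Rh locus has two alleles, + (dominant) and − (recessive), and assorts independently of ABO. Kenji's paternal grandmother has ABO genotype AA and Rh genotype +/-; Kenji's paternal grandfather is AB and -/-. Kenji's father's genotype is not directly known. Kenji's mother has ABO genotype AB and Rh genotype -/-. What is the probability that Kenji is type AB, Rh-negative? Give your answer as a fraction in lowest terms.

3/8

Kenji's father's ABO genotype from AA × AB: 1/2 AA, 1/2 AB.
Crossing each possibility with the mother AB and summing P(type AB): 1/2·1/2 + 1/2·1/2 = 1/2.
Similarly for Rh via the father's Rh distribution: P(Rh-) = 3/4.
Independent loci: 1/2 × 3/4 = 3/8.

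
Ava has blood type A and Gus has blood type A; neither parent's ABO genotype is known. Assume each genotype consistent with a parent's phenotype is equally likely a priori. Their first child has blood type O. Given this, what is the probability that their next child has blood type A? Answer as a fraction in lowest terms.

Possible genotypes: Ava ∈ {I^A I^A, I^A i}; Gus ∈ {I^A I^A, I^A i}.
Weight each parental genotype pair by prior × P(type-O child):
  I^A i × I^A i: posterior weight 1; P(next child type A) = 3/4.
Weighted sum = 3/4.

3/4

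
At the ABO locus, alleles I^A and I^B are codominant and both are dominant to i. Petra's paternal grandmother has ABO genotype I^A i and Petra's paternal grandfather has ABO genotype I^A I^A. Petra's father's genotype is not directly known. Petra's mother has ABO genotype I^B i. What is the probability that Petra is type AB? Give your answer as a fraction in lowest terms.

Petra's father's ABO genotype from I^A i × I^A I^A: 1/2 I^A I^A, 1/2 I^A i.
Crossing each possibility with the mother I^B i and summing P(type AB): 1/2·1/2 + 1/2·1/4 = 3/8.

3/8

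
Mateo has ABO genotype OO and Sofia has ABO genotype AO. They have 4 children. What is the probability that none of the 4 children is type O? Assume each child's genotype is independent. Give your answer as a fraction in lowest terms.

ABO cross OO × AO → 1/2 O, 1/2 A.
So P(type O) = 1/2 per child.
P(not type O) = 1/2 for one child; (1/2)^4 = 1/16.

1/16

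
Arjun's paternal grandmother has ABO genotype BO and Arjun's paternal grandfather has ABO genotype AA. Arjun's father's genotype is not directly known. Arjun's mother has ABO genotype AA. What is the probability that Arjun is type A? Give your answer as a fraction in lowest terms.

Arjun's father's ABO genotype from BO × AA: 1/2 AB, 1/2 AO.
Crossing each possibility with the mother AA and summing P(type A): 1/2·1/2 + 1/2·1 = 3/4.

3/4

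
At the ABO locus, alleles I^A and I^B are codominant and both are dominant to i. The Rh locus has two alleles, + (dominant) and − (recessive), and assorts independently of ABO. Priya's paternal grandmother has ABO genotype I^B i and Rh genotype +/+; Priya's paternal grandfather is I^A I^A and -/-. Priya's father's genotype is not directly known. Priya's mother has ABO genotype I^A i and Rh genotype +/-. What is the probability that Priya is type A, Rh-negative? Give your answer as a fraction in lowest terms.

5/32

Priya's father's ABO genotype from I^B i × I^A I^A: 1/2 I^A I^B, 1/2 I^A i.
Crossing each possibility with the mother I^A i and summing P(type A): 1/2·1/2 + 1/2·3/4 = 5/8.
Similarly for Rh via the father's Rh distribution: P(Rh-) = 1/4.
Independent loci: 5/8 × 1/4 = 5/32.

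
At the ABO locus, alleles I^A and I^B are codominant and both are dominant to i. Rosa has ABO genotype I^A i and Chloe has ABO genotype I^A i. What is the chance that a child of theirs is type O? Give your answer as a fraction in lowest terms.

ABO cross I^A i × I^A i → offspring phenotypes: 1/4 O, 3/4 A.
So P(type O) = 1/4.

1/4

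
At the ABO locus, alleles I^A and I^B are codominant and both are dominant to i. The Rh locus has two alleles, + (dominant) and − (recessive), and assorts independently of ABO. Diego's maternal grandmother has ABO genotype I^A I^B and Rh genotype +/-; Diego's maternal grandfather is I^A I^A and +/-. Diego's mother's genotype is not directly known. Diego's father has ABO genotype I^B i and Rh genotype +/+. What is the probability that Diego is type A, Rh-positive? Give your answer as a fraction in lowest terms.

3/8

Diego's mother's ABO genotype from I^A I^B × I^A I^A: 1/2 I^A I^A, 1/2 I^A I^B.
Crossing each possibility with the father I^B i and summing P(type A): 1/2·1/2 + 1/2·1/4 = 3/8.
Similarly for Rh via the mother's Rh distribution: P(Rh+) = 1.
Independent loci: 3/8 × 1 = 3/8.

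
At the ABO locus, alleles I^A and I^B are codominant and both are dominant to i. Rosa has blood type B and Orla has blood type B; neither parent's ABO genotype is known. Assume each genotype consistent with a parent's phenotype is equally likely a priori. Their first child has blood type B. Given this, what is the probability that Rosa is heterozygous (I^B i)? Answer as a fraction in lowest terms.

7/15

Possible genotypes: Rosa ∈ {I^B I^B, I^B i}; Orla ∈ {I^B I^B, I^B i}.
Weight each parental genotype pair by prior × P(type-B child):
  I^B I^B × I^B I^B: posterior weight 4/15.
  I^B I^B × I^B i: posterior weight 4/15.
  I^B i × I^B I^B: posterior weight 4/15.
  I^B i × I^B i: posterior weight 1/5.
Sum the posterior weight over pairs where Rosa is I^B i: 7/15.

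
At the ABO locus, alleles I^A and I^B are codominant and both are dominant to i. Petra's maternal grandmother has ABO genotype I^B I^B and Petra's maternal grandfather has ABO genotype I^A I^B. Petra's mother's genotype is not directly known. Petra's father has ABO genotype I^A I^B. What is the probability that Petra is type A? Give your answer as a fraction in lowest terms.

Petra's mother's ABO genotype from I^B I^B × I^A I^B: 1/2 I^A I^B, 1/2 I^B I^B.
Crossing each possibility with the father I^A I^B and summing P(type A): 1/2·1/4 + 1/2·0 = 1/8.

1/8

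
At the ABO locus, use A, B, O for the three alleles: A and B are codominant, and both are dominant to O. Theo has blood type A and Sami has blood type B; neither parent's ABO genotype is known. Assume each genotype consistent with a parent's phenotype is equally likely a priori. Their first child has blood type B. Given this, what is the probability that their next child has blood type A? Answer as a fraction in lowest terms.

1/12

Possible genotypes: Theo ∈ {AA, AO}; Sami ∈ {BB, BO}.
Weight each parental genotype pair by prior × P(type-B child):
  AO × BB: posterior weight 2/3; P(next child type A) = 0.
  AO × BO: posterior weight 1/3; P(next child type A) = 1/4.
Weighted sum = 1/12.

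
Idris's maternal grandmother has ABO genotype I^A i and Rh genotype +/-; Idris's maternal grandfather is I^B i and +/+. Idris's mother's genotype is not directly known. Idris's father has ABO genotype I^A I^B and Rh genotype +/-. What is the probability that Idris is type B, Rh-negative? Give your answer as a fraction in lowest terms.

3/64

Idris's mother's ABO genotype from I^A i × I^B i: 1/4 I^A I^B, 1/4 I^A i, 1/4 I^B i, 1/4 i i.
Crossing each possibility with the father I^A I^B and summing P(type B): 1/4·1/4 + 1/4·1/4 + 1/4·1/2 + 1/4·1/2 = 3/8.
Similarly for Rh via the mother's Rh distribution: P(Rh-) = 1/8.
Independent loci: 3/8 × 1/8 = 3/64.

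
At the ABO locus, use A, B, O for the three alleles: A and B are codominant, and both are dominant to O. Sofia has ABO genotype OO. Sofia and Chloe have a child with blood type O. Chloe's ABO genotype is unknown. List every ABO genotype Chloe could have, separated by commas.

For each candidate genotype of Chloe, check whether crossing it with OO can produce every observed child phenotype.
  AA → possible child types {A} ✗
  AB → possible child types {A, B} ✗
  AO → possible child types {O, A} ✓
  BB → possible child types {B} ✗
  BO → possible child types {O, B} ✓
  OO → possible child types {O} ✓

AO, BO, OO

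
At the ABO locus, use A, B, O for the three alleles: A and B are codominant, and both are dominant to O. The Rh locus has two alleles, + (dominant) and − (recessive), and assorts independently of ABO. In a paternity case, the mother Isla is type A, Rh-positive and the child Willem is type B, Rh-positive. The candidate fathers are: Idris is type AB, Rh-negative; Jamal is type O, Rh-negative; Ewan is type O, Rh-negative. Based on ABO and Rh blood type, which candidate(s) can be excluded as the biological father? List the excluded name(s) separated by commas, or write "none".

A candidate is excluded only if no genotype consistent with his phenotype could produce a type B, Rh-positive child with a type A, Rh-positive mother.
Jamal (type O, Rh-): no genotype consistent with that phenotype can produce a type-B Rh+ child with a type-A mother.
Ewan (type O, Rh-): no genotype consistent with that phenotype can produce a type-B Rh+ child with a type-A mother.

Jamal, Ewan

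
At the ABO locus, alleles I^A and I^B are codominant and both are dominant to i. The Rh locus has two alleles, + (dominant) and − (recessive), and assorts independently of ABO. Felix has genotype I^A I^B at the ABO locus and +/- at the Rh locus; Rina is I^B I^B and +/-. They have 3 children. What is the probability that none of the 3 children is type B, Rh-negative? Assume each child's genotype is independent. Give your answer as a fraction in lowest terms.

343/512

ABO cross I^A I^B × I^B I^B → 1/2 B, 1/2 AB.
Rh cross +/- × +/- → 3/4 Rh+, 1/4 Rh-; so P(type B, Rh-negative) = 1/2 × 1/4 = 1/8 per child.
P(not type B, Rh-negative) = 7/8 for one child; (7/8)^3 = 343/512.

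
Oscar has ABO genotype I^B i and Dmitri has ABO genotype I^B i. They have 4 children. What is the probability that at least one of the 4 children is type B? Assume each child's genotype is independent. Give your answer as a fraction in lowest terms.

255/256

ABO cross I^B i × I^B i → 1/4 O, 3/4 B.
So P(type B) = 3/4 per child.
P(none) = (1/4)^4 = 1/256; P(at least one) = 1 − 1/256 = 255/256.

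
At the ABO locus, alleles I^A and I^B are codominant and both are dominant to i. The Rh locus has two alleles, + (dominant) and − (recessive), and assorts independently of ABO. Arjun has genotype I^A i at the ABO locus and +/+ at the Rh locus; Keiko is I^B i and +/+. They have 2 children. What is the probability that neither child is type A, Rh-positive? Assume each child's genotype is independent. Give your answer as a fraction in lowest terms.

ABO cross I^A i × I^B i → 1/4 O, 1/4 A, 1/4 B, 1/4 AB.
Rh cross +/+ × +/+ → 1 Rh+; so P(type A, Rh-positive) = 1/4 × 1 = 1/4 per child.
P(not type A, Rh-positive) = 3/4 for one child; (3/4)^2 = 9/16.

9/16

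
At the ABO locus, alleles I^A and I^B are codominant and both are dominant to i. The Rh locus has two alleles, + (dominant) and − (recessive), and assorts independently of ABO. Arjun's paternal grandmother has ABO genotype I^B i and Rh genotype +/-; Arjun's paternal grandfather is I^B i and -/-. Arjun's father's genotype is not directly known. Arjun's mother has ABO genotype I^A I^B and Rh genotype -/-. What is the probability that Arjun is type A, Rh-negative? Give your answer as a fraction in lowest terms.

Arjun's father's ABO genotype from I^B i × I^B i: 1/4 I^B I^B, 1/2 I^B i, 1/4 i i.
Crossing each possibility with the mother I^A I^B and summing P(type A): 1/4·0 + 1/2·1/4 + 1/4·1/2 = 1/4.
Similarly for Rh via the father's Rh distribution: P(Rh-) = 3/4.
Independent loci: 1/4 × 3/4 = 3/16.

3/16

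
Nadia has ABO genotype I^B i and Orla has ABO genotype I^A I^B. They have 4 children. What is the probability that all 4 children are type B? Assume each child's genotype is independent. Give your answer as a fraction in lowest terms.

1/16

ABO cross I^B i × I^A I^B → 1/4 A, 1/2 B, 1/4 AB.
So P(type B) = 1/2 per child.
All 4 independent: (1/2)^4 = 1/16.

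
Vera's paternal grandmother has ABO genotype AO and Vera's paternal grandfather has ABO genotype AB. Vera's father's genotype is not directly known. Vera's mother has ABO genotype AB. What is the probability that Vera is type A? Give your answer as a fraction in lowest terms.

Vera's father's ABO genotype from AO × AB: 1/4 AA, 1/4 AB, 1/4 AO, 1/4 BO.
Crossing each possibility with the mother AB and summing P(type A): 1/4·1/2 + 1/4·1/4 + 1/4·1/2 + 1/4·1/4 = 3/8.

3/8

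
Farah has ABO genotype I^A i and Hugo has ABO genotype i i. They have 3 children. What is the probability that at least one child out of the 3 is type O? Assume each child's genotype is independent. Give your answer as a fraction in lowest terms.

ABO cross I^A i × i i → 1/2 O, 1/2 A.
So P(type O) = 1/2 per child.
P(none) = (1/2)^3 = 1/8; P(at least one) = 1 − 1/8 = 7/8.

7/8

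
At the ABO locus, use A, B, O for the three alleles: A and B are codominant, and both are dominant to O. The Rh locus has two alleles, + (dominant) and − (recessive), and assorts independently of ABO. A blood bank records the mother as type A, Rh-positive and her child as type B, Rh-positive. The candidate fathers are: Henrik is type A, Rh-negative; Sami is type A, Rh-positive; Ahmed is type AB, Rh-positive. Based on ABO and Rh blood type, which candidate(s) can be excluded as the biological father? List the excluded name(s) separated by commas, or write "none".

A candidate is excluded only if no genotype consistent with his phenotype could produce a type B, Rh-positive child with a type A, Rh-positive mother.
Henrik (type A, Rh-): no genotype consistent with that phenotype can produce a type-B Rh+ child with a type-A mother.
Sami (type A, Rh+): no genotype consistent with that phenotype can produce a type-B Rh+ child with a type-A mother.

Henrik, Sami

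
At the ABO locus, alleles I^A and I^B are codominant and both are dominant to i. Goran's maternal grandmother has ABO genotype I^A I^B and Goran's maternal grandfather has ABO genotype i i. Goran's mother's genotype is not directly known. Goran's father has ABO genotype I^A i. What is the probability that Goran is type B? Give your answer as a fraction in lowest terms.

Goran's mother's ABO genotype from I^A I^B × i i: 1/2 I^A i, 1/2 I^B i.
Crossing each possibility with the father I^A i and summing P(type B): 1/2·0 + 1/2·1/4 = 1/8.

1/8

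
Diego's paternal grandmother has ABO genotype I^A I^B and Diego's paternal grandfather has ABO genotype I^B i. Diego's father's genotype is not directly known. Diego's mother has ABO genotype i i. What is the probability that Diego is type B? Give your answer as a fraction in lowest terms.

1/2

Diego's father's ABO genotype from I^A I^B × I^B i: 1/4 I^A I^B, 1/4 I^A i, 1/4 I^B I^B, 1/4 I^B i.
Crossing each possibility with the mother i i and summing P(type B): 1/4·1/2 + 1/4·0 + 1/4·1 + 1/4·1/2 = 1/2.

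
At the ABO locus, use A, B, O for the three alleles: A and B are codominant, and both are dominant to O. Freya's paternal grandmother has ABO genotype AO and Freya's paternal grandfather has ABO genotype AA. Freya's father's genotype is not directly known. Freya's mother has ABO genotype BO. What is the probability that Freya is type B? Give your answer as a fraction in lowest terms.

Freya's father's ABO genotype from AO × AA: 1/2 AA, 1/2 AO.
Crossing each possibility with the mother BO and summing P(type B): 1/2·0 + 1/2·1/4 = 1/8.

1/8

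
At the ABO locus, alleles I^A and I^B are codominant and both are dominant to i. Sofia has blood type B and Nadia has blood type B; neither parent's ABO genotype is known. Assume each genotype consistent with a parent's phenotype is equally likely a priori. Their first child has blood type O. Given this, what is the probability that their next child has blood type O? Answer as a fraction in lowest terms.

Possible genotypes: Sofia ∈ {I^B I^B, I^B i}; Nadia ∈ {I^B I^B, I^B i}.
Weight each parental genotype pair by prior × P(type-O child):
  I^B i × I^B i: posterior weight 1; P(next child type O) = 1/4.
Weighted sum = 1/4.

1/4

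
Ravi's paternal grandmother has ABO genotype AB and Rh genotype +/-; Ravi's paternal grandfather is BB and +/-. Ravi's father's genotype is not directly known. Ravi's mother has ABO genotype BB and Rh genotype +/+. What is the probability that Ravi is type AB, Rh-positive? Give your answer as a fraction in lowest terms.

1/4

Ravi's father's ABO genotype from AB × BB: 1/2 AB, 1/2 BB.
Crossing each possibility with the mother BB and summing P(type AB): 1/2·1/2 + 1/2·0 = 1/4.
Similarly for Rh via the father's Rh distribution: P(Rh+) = 1.
Independent loci: 1/4 × 1 = 1/4.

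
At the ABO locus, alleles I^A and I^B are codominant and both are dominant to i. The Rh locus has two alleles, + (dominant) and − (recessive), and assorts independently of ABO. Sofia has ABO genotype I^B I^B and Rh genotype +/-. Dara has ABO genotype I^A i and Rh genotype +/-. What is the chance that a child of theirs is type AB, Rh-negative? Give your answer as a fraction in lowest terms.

1/8

ABO cross I^B I^B × I^A i → offspring phenotypes: 1/2 B, 1/2 AB.
Rh cross +/- × +/- → 3/4 Rh+, 1/4 Rh-.
Independent loci: P(type AB, Rh-negative) = 1/2 × 1/4 = 1/8.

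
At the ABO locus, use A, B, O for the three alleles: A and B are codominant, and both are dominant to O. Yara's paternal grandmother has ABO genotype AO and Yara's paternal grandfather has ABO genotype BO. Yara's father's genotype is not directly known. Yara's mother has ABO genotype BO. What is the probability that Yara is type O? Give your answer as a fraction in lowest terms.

1/4

Yara's father's ABO genotype from AO × BO: 1/4 AB, 1/4 AO, 1/4 BO, 1/4 OO.
Crossing each possibility with the mother BO and summing P(type O): 1/4·0 + 1/4·1/4 + 1/4·1/4 + 1/4·1/2 = 1/4.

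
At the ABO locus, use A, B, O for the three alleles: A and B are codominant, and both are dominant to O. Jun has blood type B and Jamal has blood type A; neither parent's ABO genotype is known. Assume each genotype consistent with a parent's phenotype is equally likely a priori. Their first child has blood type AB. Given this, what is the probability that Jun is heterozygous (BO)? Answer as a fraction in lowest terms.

1/3

Possible genotypes: Jun ∈ {BB, BO}; Jamal ∈ {AA, AO}.
Weight each parental genotype pair by prior × P(type-AB child):
  BB × AA: posterior weight 4/9.
  BB × AO: posterior weight 2/9.
  BO × AA: posterior weight 2/9.
  BO × AO: posterior weight 1/9.
Sum the posterior weight over pairs where Jun is BO: 1/3.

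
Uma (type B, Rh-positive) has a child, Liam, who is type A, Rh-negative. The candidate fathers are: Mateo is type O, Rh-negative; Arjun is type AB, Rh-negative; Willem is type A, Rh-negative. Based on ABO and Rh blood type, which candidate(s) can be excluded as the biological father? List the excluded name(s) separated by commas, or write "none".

Mateo

A candidate is excluded only if no genotype consistent with his phenotype could produce a type A, Rh-negative child with a type B, Rh-positive mother.
Mateo (type O, Rh-): no genotype consistent with that phenotype can produce a type-A Rh- child with a type-B mother.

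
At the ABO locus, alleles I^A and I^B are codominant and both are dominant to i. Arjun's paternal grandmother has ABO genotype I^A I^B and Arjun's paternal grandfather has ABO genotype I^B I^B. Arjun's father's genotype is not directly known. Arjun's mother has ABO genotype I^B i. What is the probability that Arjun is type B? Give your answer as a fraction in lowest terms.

Arjun's father's ABO genotype from I^A I^B × I^B I^B: 1/2 I^A I^B, 1/2 I^B I^B.
Crossing each possibility with the mother I^B i and summing P(type B): 1/2·1/2 + 1/2·1 = 3/4.

3/4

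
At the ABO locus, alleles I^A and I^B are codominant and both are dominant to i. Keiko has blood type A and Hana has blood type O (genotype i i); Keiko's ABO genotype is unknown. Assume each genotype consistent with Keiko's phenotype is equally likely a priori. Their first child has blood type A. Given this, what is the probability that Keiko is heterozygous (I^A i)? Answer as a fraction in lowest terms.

Possible genotypes: Keiko ∈ {I^A I^A, I^A i}; Hana ∈ {i i}.
Weight each parental genotype pair by prior × P(type-A child):
  I^A I^A × i i: posterior weight 2/3.
  I^A i × i i: posterior weight 1/3.
Sum the posterior weight over pairs where Keiko is I^A i: 1/3.

1/3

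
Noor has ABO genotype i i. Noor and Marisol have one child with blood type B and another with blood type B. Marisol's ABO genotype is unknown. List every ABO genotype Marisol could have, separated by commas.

For each candidate genotype of Marisol, check whether crossing it with i i can produce every observed child phenotype.
  I^A I^A → possible child types {A} ✗
  I^A I^B → possible child types {A, B} ✓
  I^A i → possible child types {O, A} ✗
  I^B I^B → possible child types {B} ✓
  I^B i → possible child types {O, B} ✓
  i i → possible child types {O} ✗

I^A I^B, I^B I^B, I^B i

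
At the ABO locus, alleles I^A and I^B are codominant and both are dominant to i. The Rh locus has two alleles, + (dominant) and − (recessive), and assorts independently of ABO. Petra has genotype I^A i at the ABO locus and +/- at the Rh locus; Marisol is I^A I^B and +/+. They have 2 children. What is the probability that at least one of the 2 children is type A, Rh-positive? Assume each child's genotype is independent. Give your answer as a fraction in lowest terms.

3/4

ABO cross I^A i × I^A I^B → 1/2 A, 1/4 B, 1/4 AB.
Rh cross +/- × +/+ → 1 Rh+; so P(type A, Rh-positive) = 1/2 × 1 = 1/2 per child.
P(none) = (1/2)^2 = 1/4; P(at least one) = 1 − 1/4 = 3/4.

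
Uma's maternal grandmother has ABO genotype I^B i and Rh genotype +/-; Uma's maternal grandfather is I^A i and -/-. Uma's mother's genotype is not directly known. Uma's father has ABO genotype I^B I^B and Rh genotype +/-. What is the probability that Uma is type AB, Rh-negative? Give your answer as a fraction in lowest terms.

Uma's mother's ABO genotype from I^B i × I^A i: 1/4 I^A I^B, 1/4 I^A i, 1/4 I^B i, 1/4 i i.
Crossing each possibility with the father I^B I^B and summing P(type AB): 1/4·1/2 + 1/4·1/2 + 1/4·0 + 1/4·0 = 1/4.
Similarly for Rh via the mother's Rh distribution: P(Rh-) = 3/8.
Independent loci: 1/4 × 3/8 = 3/32.

3/32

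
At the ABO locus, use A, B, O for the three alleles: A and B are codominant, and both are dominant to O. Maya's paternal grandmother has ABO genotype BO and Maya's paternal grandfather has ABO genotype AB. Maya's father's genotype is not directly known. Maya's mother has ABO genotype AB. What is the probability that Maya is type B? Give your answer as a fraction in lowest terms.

Maya's father's ABO genotype from BO × AB: 1/4 AB, 1/4 AO, 1/4 BB, 1/4 BO.
Crossing each possibility with the mother AB and summing P(type B): 1/4·1/4 + 1/4·1/4 + 1/4·1/2 + 1/4·1/2 = 3/8.

3/8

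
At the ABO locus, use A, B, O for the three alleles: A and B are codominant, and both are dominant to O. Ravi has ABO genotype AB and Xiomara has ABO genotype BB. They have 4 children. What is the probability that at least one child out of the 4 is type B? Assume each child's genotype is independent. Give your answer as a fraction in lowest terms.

ABO cross AB × BB → 1/2 B, 1/2 AB.
So P(type B) = 1/2 per child.
P(none) = (1/2)^4 = 1/16; P(at least one) = 1 − 1/16 = 15/16.

15/16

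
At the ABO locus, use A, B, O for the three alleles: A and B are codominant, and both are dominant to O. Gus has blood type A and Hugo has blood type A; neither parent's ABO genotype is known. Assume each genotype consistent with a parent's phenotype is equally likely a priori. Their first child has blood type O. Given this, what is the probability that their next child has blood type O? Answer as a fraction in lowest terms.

1/4

Possible genotypes: Gus ∈ {AA, AO}; Hugo ∈ {AA, AO}.
Weight each parental genotype pair by prior × P(type-O child):
  AO × AO: posterior weight 1; P(next child type O) = 1/4.
Weighted sum = 1/4.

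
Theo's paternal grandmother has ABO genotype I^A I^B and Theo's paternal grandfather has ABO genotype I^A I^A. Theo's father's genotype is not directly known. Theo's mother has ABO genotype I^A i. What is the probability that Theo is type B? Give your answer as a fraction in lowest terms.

1/8

Theo's father's ABO genotype from I^A I^B × I^A I^A: 1/2 I^A I^A, 1/2 I^A I^B.
Crossing each possibility with the mother I^A i and summing P(type B): 1/2·0 + 1/2·1/4 = 1/8.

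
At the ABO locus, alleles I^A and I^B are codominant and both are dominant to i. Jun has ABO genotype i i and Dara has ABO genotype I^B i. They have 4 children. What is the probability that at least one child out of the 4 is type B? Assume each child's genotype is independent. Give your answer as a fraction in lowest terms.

15/16

ABO cross i i × I^B i → 1/2 O, 1/2 B.
So P(type B) = 1/2 per child.
P(none) = (1/2)^4 = 1/16; P(at least one) = 1 − 1/16 = 15/16.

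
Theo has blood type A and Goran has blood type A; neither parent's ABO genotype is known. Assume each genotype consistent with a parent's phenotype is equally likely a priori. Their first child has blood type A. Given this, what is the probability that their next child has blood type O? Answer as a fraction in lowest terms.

Possible genotypes: Theo ∈ {I^A I^A, I^A i}; Goran ∈ {I^A I^A, I^A i}.
Weight each parental genotype pair by prior × P(type-A child):
  I^A I^A × I^A I^A: posterior weight 4/15; P(next child type O) = 0.
  I^A I^A × I^A i: posterior weight 4/15; P(next child type O) = 0.
  I^A i × I^A I^A: posterior weight 4/15; P(next child type O) = 0.
  I^A i × I^A i: posterior weight 1/5; P(next child type O) = 1/4.
Weighted sum = 1/20.

1/20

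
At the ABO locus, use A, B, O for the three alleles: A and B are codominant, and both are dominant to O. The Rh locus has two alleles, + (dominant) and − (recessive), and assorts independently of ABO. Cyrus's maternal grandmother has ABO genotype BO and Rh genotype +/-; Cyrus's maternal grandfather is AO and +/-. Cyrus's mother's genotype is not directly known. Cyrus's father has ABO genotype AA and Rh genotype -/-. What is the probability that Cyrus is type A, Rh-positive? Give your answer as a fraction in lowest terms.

Cyrus's mother's ABO genotype from BO × AO: 1/4 AB, 1/4 AO, 1/4 BO, 1/4 OO.
Crossing each possibility with the father AA and summing P(type A): 1/4·1/2 + 1/4·1 + 1/4·1/2 + 1/4·1 = 3/4.
Similarly for Rh via the mother's Rh distribution: P(Rh+) = 1/2.
Independent loci: 3/4 × 1/2 = 3/8.

3/8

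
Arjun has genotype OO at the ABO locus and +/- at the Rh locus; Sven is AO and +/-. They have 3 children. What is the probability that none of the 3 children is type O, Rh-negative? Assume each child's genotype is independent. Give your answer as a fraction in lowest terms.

343/512

ABO cross OO × AO → 1/2 O, 1/2 A.
Rh cross +/- × +/- → 3/4 Rh+, 1/4 Rh-; so P(type O, Rh-negative) = 1/2 × 1/4 = 1/8 per child.
P(not type O, Rh-negative) = 7/8 for one child; (7/8)^3 = 343/512.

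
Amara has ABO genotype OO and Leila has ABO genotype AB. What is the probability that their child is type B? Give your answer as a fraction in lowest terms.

1/2

ABO cross OO × AB → offspring phenotypes: 1/2 A, 1/2 B.
So P(type B) = 1/2.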